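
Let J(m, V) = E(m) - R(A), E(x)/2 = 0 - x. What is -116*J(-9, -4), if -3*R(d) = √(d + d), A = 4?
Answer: -2088 - 232*√2/3 ≈ -2197.4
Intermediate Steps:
E(x) = -2*x (E(x) = 2*(0 - x) = 2*(-x) = -2*x)
R(d) = -√2*√d/3 (R(d) = -√(d + d)/3 = -√2*√d/3)
J(m, V) = -2*m + 2*√2/3 (J(m, V) = -2*m - (-1)*√2*√4/3 = -2*m - (-1)*√2*2/3 = -2*m - (-2)*√2/3 = -2*m + 2*√2/3)
-116*J(-9, -4) = -116*(-2*(-9) + 2*√2/3) = -116*(18 + 2*√2/3) = -2088 - 232*√2/3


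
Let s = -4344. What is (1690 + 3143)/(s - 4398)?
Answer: -1611/2914 ≈ -0.55285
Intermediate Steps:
(1690 + 3143)/(s - 4398) = (1690 + 3143)/(-4344 - 4398) = 4833/(-8742) = 4833*(-1/8742) = -1611/2914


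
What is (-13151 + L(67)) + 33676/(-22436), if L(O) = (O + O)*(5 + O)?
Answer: -19656746/5609 ≈ -3504.5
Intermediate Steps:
L(O) = 2*O*(5 + O) (L(O) = (2*O)*(5 + O) = 2*O*(5 + O))
(-13151 + L(67)) + 33676/(-22436) = (-13151 + 2*67*(5 + 67)) + 33676/(-22436) = (-13151 + 2*67*72) + 33676*(-1/22436) = (-13151 + 9648) - 8419/5609 = -3503 - 8419/5609 = -19656746/5609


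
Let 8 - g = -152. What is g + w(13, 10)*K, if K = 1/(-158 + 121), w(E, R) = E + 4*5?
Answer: 5887/37 ≈ 159.11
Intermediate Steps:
w(E, R) = 20 + E (w(E, R) = E + 20 = 20 + E)
g = 160 (g = 8 - 1*(-152) = 8 + 152 = 160)
K = -1/37 (K = 1/(-37) = -1/37 ≈ -0.027027)
g + w(13, 10)*K = 160 + (20 + 13)*(-1/37) = 160 + 33*(-1/37) = 160 - 33/37 = 5887/37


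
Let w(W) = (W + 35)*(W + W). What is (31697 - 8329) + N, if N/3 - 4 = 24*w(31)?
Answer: 318004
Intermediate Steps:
w(W) = 2*W*(35 + W) (w(W) = (35 + W)*(2*W) = 2*W*(35 + W))
N = 294636 (N = 12 + 3*(24*(2*31*(35 + 31))) = 12 + 3*(24*(2*31*66)) = 12 + 3*(24*4092) = 12 + 3*98208 = 12 + 294624 = 294636)
(31697 - 8329) + N = (31697 - 8329) + 294636 = 23368 + 294636 = 318004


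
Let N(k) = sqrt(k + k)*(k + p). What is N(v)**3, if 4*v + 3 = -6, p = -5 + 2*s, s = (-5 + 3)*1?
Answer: 2460375*I*sqrt(2)/256 ≈ 13592.0*I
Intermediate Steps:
s = -2 (s = -2*1 = -2)
p = -9 (p = -5 + 2*(-2) = -5 - 4 = -9)
v = -9/4 (v = -3/4 + (1/4)*(-6) = -3/4 - 3/2 = -9/4 ≈ -2.2500)
N(k) = sqrt(2)*sqrt(k)*(-9 + k) (N(k) = sqrt(k + k)*(k - 9) = sqrt(2*k)*(-9 + k) = (sqrt(2)*sqrt(k))*(-9 + k) = sqrt(2)*sqrt(k)*(-9 + k))
N(v)**3 = (sqrt(2)*sqrt(-9/4)*(-9 - 9/4))**3 = (sqrt(2)*(3*I/2)*(-45/4))**3 = (-135*I*sqrt(2)/8)**3 = 2460375*I*sqrt(2)/256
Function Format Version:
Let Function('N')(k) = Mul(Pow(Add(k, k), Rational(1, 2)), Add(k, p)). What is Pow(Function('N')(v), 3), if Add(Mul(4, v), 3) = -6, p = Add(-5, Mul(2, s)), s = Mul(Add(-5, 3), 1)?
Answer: Mul(Rational(2460375, 256), I, Pow(2, Rational(1, 2))) ≈ Mul(13592., I)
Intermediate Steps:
s = -2 (s = Mul(-2, 1) = -2)
p = -9 (p = Add(-5, Mul(2, -2)) = Add(-5, -4) = -9)
v = Rational(-9, 4) (v = Add(Rational(-3, 4), Mul(Rational(1, 4), -6)) = Add(Rational(-3, 4), Rational(-3, 2)) = Rational(-9, 4) ≈ -2.2500)
Function('N')(k) = Mul(Pow(2, Rational(1, 2)), Pow(k, Rational(1, 2)), Add(-9, k)) (Function('N')(k) = Mul(Pow(Add(k, k), Rational(1, 2)), Add(k, -9)) = Mul(Pow(Mul(2, k), Rational(1, 2)), Add(-9, k)) = Mul(Mul(Pow(2, Rational(1, 2)), Pow(k, Rational(1, 2))), Add(-9, k)) = Mul(Pow(2, Rational(1, 2)), Pow(k, Rational(1, 2)), Add(-9, k)))
Pow(Function('N')(v), 3) = Pow(Mul(Pow(2, Rational(1, 2)), Pow(Rational(-9, 4), Rational(1, 2)), Add(-9, Rational(-9, 4))), 3) = Pow(Mul(Pow(2, Rational(1, 2)), Mul(Rational(3, 2), I), Rational(-45, 4)), 3) = Pow(Mul(Rational(-135, 8), I, Pow(2, Rational(1, 2))), 3) = Mul(Rational(2460375, 256), I, Pow(2, Rational(1, 2)))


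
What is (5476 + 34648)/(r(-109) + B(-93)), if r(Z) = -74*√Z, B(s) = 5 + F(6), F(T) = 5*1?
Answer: 50155/74623 + 371147*I*√109/74623 ≈ 0.67211 + 51.926*I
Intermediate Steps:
F(T) = 5
B(s) = 10 (B(s) = 5 + 5 = 10)
(5476 + 34648)/(r(-109) + B(-93)) = (5476 + 34648)/(-74*I*√109 + 10) = 40124/(-74*I*√109 + 10) = 40124/(10 - 74*I*√109)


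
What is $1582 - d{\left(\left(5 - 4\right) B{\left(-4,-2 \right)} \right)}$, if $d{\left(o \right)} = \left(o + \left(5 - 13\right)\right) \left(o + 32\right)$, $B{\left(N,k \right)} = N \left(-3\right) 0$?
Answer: $1838$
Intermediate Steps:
$B{\left(N,k \right)} = 0$ ($B{\left(N,k \right)} = - 3 N 0 = 0$)
$d{\left(o \right)} = \left(-8 + o\right) \left(32 + o\right)$ ($d{\left(o \right)} = \left(o + \left(5 - 13\right)\right) \left(32 + o\right) = \left(o - 8\right) \left(32 + o\right) = \left(-8 + o\right) \left(32 + o\right)$)
$1582 - d{\left(\left(5 - 4\right) B{\left(-4,-2 \right)} \right)} = 1582 - \left(-256 + \left(\left(5 - 4\right) 0\right)^{2} + 24 \left(5 - 4\right) 0\right) = 1582 - \left(-256 + \left(1 \cdot 0\right)^{2} + 24 \cdot 1 \cdot 0\right) = 1582 - \left(-256 + 0^{2} + 24 \cdot 0\right) = 1582 - \left(-256 + 0 + 0\right) = 1582 - -256 = 1582 + 256 = 1838$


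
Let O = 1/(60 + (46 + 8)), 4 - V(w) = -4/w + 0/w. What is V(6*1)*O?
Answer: 7/171 ≈ 0.040936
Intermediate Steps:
V(w) = 4 + 4/w (V(w) = 4 - (-4/w + 0/w) = 4 - (-4/w + 0) = 4 - (-4)/w = 4 + 4/w)
O = 1/114 (O = 1/(60 + 54) = 1/114 ≈ 0.0087719)
V(6*1)*O = (4 + 4/((6*1)))*(1/114) = (4 + 4/6)*(1/114) = (4 + 4*(1/6))*(1/114) = (4 + 2/3)*(1/114) = (14/3)*(1/114) = 7/171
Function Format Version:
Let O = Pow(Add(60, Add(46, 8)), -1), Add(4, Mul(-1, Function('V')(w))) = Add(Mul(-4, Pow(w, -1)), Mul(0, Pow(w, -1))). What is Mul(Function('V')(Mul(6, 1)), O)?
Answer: Rational(7, 171) ≈ 0.040936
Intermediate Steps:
Function('V')(w) = Add(4, Mul(4, Pow(w, -1))) (Function('V')(w) = Add(4, Mul(-1, Add(Mul(-4, Pow(w, -1)), Mul(0, Pow(w, -1))))) = Add(4, Mul(-1, Add(Mul(-4, Pow(w, -1)), 0))) = Add(4, Mul(-1, Mul(-4, Pow(w, -1)))) = Add(4, Mul(4, Pow(w, -1))))
O = Rational(1, 114) (O = Pow(Add(60, 54), -1) = Pow(114, -1) = Rational(1, 114) ≈ 0.0087719)
Mul(Function('V')(Mul(6, 1)), O) = Mul(Add(4, Mul(4, Pow(Mul(6, 1), -1))), Rational(1, 114)) = Mul(Add(4, Mul(4, Pow(6, -1))), Rational(1, 114)) = Mul(Add(4, Mul(4, Rational(1, 6))), Rational(1, 114)) = Mul(Add(4, Rational(2, 3)), Rational(1, 114)) = Mul(Rational(14, 3), Rational(1, 114)) = Rational(7, 171)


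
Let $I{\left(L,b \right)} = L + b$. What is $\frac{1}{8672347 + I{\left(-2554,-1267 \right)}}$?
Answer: $\frac{1}{8668526} \approx 1.1536 \cdot 10^{-7}$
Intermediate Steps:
$\frac{1}{8672347 + I{\left(-2554,-1267 \right)}} = \frac{1}{8672347 - 3821} = \frac{1}{8668526}$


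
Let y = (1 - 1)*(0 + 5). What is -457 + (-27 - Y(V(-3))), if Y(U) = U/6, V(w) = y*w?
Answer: -484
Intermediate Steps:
y = 0 (y = 0*5 = 0)
V(w) = 0 (V(w) = 0*w = 0)
Y(U) = U/6 (Y(U) = U*(⅙) = U/6)
-457 + (-27 - Y(V(-3))) = -457 + (-27 - 0/6) = -457 + (-27 - 1*0) = -457 + (-27 + 0) = -457 - 27 = -484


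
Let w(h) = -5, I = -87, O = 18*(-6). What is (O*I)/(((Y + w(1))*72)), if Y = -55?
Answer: -87/40 ≈ -2.1750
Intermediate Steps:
O = -108
(O*I)/(((Y + w(1))*72)) = (-108*(-87))/(((-55 - 5)*72)) = 9396/((-60*72)) = 9396/(-4320) = 9396*(-1/4320) = -87/40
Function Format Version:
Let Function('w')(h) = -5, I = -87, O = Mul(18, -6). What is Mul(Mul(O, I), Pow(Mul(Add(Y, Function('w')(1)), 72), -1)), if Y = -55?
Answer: Rational(-87, 40) ≈ -2.1750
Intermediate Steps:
O = -108
Mul(Mul(O, I), Pow(Mul(Add(Y, Function('w')(1)), 72), -1)) = Mul(Mul(-108, -87), Pow(Mul(Add(-55, -5), 72), -1)) = Mul(9396, Pow(Mul(-60, 72), -1)) = Mul(9396, Pow(-4320, -1)) = Mul(9396, Rational(-1, 4320)) = Rational(-87, 40)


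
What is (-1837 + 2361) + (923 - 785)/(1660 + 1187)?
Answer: 497322/949 ≈ 524.05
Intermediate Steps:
(-1837 + 2361) + (923 - 785)/(1660 + 1187) = 524 + 138/2847 = 524 + 138*(1/2847) = 524 + 46/949 = 497322/949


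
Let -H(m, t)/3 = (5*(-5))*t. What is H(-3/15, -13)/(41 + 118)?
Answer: -325/53 ≈ -6.1321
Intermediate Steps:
H(m, t) = 75*t (H(m, t) = -3*5*(-5)*t = -(-75)*t = 75*t)
H(-3/15, -13)/(41 + 118) = (75*(-13))/(41 + 118) = -975/159 = (1/159)*(-975) = -325/53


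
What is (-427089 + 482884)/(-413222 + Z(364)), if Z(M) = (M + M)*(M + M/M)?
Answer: -55795/147502 ≈ -0.37827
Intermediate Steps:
Z(M) = 2*M*(1 + M) (Z(M) = (2*M)*(M + 1) = (2*M)*(1 + M) = 2*M*(1 + M))
(-427089 + 482884)/(-413222 + Z(364)) = (-427089 + 482884)/(-413222 + 2*364*(1 + 364)) = 55795/(-413222 + 2*364*365) = 55795/(-413222 + 265720) = 55795/(-147502) = 55795*(-1/147502) = -55795/147502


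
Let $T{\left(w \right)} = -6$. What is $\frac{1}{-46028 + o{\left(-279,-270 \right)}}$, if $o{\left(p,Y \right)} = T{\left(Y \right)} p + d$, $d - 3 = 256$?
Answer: $- \frac{1}{44095} \approx -2.2678 \cdot 10^{-5}$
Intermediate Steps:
$d = 259$ ($d = 3 + 256 = 259$)
$o{\left(p,Y \right)} = 259 - 6 p$ ($o{\left(p,Y \right)} = - 6 p + 259 = 259 - 6 p$)
$\frac{1}{-46028 + o{\left(-279,-270 \right)}} = \frac{1}{-46028 + \left(259 - -1674\right)} = \frac{1}{-46028 + \left(259 + 1674\right)} = \frac{1}{-46028 + 1933} = \frac{1}{-44095} = - \frac{1}{44095}$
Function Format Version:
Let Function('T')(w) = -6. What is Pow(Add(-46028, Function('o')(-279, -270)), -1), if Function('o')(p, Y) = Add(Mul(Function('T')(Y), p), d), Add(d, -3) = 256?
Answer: Rational(-1, 44095) ≈ -2.2678e-5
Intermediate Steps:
d = 259 (d = Add(3, 256) = 259)
Function('o')(p, Y) = Add(259, Mul(-6, p)) (Function('o')(p, Y) = Add(Mul(-6, p), 259) = Add(259, Mul(-6, p)))
Pow(Add(-46028, Function('o')(-279, -270)), -1) = Pow(Add(-46028, Add(259, Mul(-6, -279))), -1) = Pow(Add(-46028, Add(259, 1674)), -1) = Pow(Add(-46028, 1933), -1) = Pow(-44095, -1) = Rational(-1, 44095)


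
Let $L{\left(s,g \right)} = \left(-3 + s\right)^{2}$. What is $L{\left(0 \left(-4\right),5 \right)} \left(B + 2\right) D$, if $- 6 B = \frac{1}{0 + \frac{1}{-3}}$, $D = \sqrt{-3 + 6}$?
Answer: $\frac{45 \sqrt{3}}{2} \approx 38.971$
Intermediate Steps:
$D = \sqrt{3} \approx 1.732$
$B = \frac{1}{2}$ ($B = - \frac{1}{6 \left(0 + \frac{1}{-3}\right)} = - \frac{1}{6 \left(0 - \frac{1}{3}\right)} = - \frac{1}{6 \left(- \frac{1}{3}\right)} = \left(- \frac{1}{6}\right) \left(-3\right) = \frac{1}{2} \approx 0.5$)
$L{\left(0 \left(-4\right),5 \right)} \left(B + 2\right) D = \left(-3 + 0 \left(-4\right)\right)^{2} \left(\frac{1}{2} + 2\right) \sqrt{3} = \left(-3 + 0\right)^{2} \frac{5 \sqrt{3}}{2} = \left(-3\right)^{2} \frac{5 \sqrt{3}}{2} = 9 \frac{5 \sqrt{3}}{2} = \frac{45 \sqrt{3}}{2}$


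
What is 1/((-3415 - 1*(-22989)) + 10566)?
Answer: 1/30140 ≈ 3.3178e-5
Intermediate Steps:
1/((-3415 - 1*(-22989)) + 10566) = 1/((-3415 + 22989) + 10566) = 1/(19574 + 10566) = 1/30140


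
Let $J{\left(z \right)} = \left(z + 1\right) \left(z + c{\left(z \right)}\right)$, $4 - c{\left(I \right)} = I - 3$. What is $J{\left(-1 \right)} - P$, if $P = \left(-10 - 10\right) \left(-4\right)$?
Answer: $-80$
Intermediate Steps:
$c{\left(I \right)} = 7 - I$ ($c{\left(I \right)} = 4 - \left(I - 3\right) = 4 - \left(-3 + I\right) = 7 - I$)
$P = 80$ ($P = \left(-20\right) \left(-4\right) = 80$)
$J{\left(z \right)} = 7 + 7 z$ ($J{\left(z \right)} = \left(z + 1\right) \left(z - \left(-7 + z\right)\right) = \left(1 + z\right) 7 = 7 + 7 z$)
$J{\left(-1 \right)} - P = \left(7 + 7 \left(-1\right)\right) - 80 = \left(7 - 7\right) - 80 = 0 - 80 = -80$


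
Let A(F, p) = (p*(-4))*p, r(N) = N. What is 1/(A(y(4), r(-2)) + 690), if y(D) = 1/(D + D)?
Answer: 1/674 ≈ 0.0014837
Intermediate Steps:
y(D) = 1/(2*D)
A(F, p) = -4*p**2 (A(F, p) = (-4*p)*p = -4*p**2)
1/(A(y(4), r(-2)) + 690) = 1/(-4*(-2)**2 + 690) = 1/(-4*4 + 690) = 1/(-16 + 690) = 1/674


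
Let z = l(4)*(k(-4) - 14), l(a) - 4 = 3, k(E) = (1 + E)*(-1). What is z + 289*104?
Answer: 29979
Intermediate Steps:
k(E) = -1 - E
l(a) = 7 (l(a) = 4 + 3 = 7)
z = -77 (z = 7*((-1 - 1*(-4)) - 14) = 7*((-1 + 4) - 14) = 7*(3 - 14) = 7*(-11) = -77)
z + 289*104 = -77 + 289*104 = -77 + 30056 = 29979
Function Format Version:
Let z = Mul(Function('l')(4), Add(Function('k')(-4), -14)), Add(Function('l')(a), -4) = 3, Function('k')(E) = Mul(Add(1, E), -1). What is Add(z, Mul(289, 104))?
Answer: 29979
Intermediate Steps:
Function('k')(E) = Add(-1, Mul(-1, E))
Function('l')(a) = 7 (Function('l')(a) = Add(4, 3) = 7)
z = -77 (z = Mul(7, Add(Add(-1, Mul(-1, -4)), -14)) = Mul(7, Add(Add(-1, 4), -14)) = Mul(7, Add(3, -14)) = Mul(7, -11) = -77)
Add(z, Mul(289, 104)) = Add(-77, Mul(289, 104)) = Add(-77, 30056) = 29979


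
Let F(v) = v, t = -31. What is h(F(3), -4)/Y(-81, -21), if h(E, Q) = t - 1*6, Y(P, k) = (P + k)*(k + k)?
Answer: -37/4284 ≈ -0.0086368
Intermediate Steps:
Y(P, k) = 2*k*(P + k) (Y(P, k) = (P + k)*(2*k) = 2*k*(P + k))
h(E, Q) = -37 (h(E, Q) = -31 - 1*6 = -31 - 6 = -37)
h(F(3), -4)/Y(-81, -21) = -37*(-1/(42*(-81 - 21))) = -37/(2*(-21)*(-102)) = -37/4284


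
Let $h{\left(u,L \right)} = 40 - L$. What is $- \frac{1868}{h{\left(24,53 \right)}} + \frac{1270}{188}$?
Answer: $\frac{183847}{1222} \approx 150.45$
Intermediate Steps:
$- \frac{1868}{h{\left(24,53 \right)}} + \frac{1270}{188} = - \frac{1868}{40 - 53} + \frac{1270}{188} = - \frac{1868}{40 - 53} + 1270 \cdot \frac{1}{188} = - \frac{1868}{-13} + \frac{635}{94} = \left(-1868\right) \left(- \frac{1}{13}\right) + \frac{635}{94} = \frac{1868}{13} + \frac{635}{94} = \frac{183847}{1222}$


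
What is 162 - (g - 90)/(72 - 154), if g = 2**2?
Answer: 6599/41 ≈ 160.95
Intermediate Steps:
g = 4
162 - (g - 90)/(72 - 154) = 162 - (4 - 90)/(72 - 154) = 162 - (-86)/(-82) = 162 - (-86)*(-1)/82 = 162 - 1*43/41 = 162 - 43/41 = 6599/41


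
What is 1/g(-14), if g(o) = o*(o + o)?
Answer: 1/392 ≈ 0.0025510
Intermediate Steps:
g(o) = 2*o² (g(o) = o*(2*o) = 2*o²)
1/g(-14) = 1/(2*(-14)²) = 1/(2*196) = 1/392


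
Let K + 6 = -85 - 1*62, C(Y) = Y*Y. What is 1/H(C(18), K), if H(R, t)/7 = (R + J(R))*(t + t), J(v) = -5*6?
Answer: -1/629748 ≈ -1.5879e-6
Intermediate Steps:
J(v) = -30
C(Y) = Y**2
K = -153 (K = -6 + (-85 - 1*62) = -6 + (-85 - 62) = -6 - 147 = -153)
H(R, t) = 14*t*(-30 + R) (H(R, t) = 7*((R - 30)*(t + t)) = 7*((-30 + R)*(2*t)) = 7*(2*t*(-30 + R)) = 14*t*(-30 + R))
1/H(C(18), K) = 1/(14*(-153)*(-30 + 18**2)) = 1/(14*(-153)*(-30 + 324)) = 1/(14*(-153)*294) = 1/(-629748) = -1/629748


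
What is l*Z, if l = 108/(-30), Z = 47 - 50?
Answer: 54/5 ≈ 10.800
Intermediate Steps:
Z = -3
l = -18/5 (l = 108*(-1/30) = -18/5 ≈ -3.6000)
l*Z = -18/5*(-3) = 54/5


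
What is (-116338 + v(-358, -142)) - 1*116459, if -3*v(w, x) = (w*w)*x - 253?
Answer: 17501150/3 ≈ 5.8337e+6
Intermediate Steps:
v(w, x) = 253/3 - x*w²/3 (v(w, x) = -((w*w)*x - 253)/3 = -(w²*x - 253)/3 = -(x*w² - 253)/3 = -(-253 + x*w²)/3 = 253/3 - x*w²/3)
(-116338 + v(-358, -142)) - 1*116459 = (-116338 + (253/3 - ⅓*(-142)*(-358)²)) - 1*116459 = (-116338 + (253/3 - ⅓*(-142)*128164)) - 116459 = (-116338 + (253/3 + 18199288/3)) - 116459 = (-116338 + 18199541/3) - 116459 = 17850527/3 - 116459 = 17501150/3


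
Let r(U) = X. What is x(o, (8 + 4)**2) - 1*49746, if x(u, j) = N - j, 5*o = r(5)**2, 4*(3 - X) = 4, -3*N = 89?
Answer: -149759/3 ≈ -49920.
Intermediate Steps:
N = -89/3 (N = -1/3*89 = -89/3 ≈ -29.667)
X = 2 (X = 3 - 1/4*4 = 3 - 1 = 2)
r(U) = 2
o = 4/5 (o = (1/5)*2**2 = (1/5)*4 = 4/5 ≈ 0.80000)
x(u, j) = -89/3 - j
x(o, (8 + 4)**2) - 1*49746 = (-89/3 - (8 + 4)**2) - 1*49746 = (-89/3 - 1*12**2) - 49746 = (-89/3 - 1*144) - 49746 = (-89/3 - 144) - 49746 = -521/3 - 49746 = -149759/3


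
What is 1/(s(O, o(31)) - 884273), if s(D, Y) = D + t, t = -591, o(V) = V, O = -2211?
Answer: -1/887075 ≈ -1.1273e-6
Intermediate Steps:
s(D, Y) = -591 + D (s(D, Y) = D - 591 = -591 + D)
1/(s(O, o(31)) - 884273) = 1/((-591 - 2211) - 884273) = 1/(-2802 - 884273) = 1/(-887075) = -1/887075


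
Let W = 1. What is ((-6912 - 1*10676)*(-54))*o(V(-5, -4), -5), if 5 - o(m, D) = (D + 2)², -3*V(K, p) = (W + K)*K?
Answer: -3799008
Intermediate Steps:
V(K, p) = -K*(1 + K)/3 (V(K, p) = -(1 + K)*K/3 = -K*(1 + K)/3)
o(m, D) = 5 - (2 + D)² (o(m, D) = 5 - (D + 2)² = 5 - (2 + D)²)
((-6912 - 1*10676)*(-54))*o(V(-5, -4), -5) = ((-6912 - 1*10676)*(-54))*(5 - (2 - 5)²) = ((-6912 - 10676)*(-54))*(5 - 1*(-3)²) = (-17588*(-54))*(5 - 1*9) = 949752*(5 - 9) = 949752*(-4) = -3799008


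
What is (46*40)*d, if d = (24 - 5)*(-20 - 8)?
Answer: -978880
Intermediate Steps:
d = -532 (d = 19*(-28) = -532)
(46*40)*d = (46*40)*(-532) = 1840*(-532) = -978880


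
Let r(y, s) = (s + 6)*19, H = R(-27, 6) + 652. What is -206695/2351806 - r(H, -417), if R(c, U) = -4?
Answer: 18365046359/2351806 ≈ 7808.9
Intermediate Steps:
H = 648 (H = -4 + 652 = 648)
r(y, s) = 114 + 19*s (r(y, s) = (6 + s)*19 = 114 + 19*s)
-206695/2351806 - r(H, -417) = -206695/2351806 - (114 + 19*(-417)) = -206695*1/2351806 - (114 - 7923) = -206695/2351806 - 1*(-7809) = -206695/2351806 + 7809 = 18365046359/2351806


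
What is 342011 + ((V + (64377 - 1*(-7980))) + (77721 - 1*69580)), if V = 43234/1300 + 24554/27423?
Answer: 7531810562641/17824950 ≈ 4.2254e+5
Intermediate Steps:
V = 608763091/17824950 (V = 43234*(1/1300) + 24554*(1/27423) = 21617/650 + 24554/27423 = 608763091/17824950 ≈ 34.152)
342011 + ((V + (64377 - 1*(-7980))) + (77721 - 1*69580)) = 342011 + ((608763091/17824950 + (64377 - 1*(-7980))) + (77721 - 1*69580)) = 342011 + ((608763091/17824950 + (64377 + 7980)) + (77721 - 69580)) = 342011 + ((608763091/17824950 + 72357) + 8141) = 342011 + (1290368670241/17824950 + 8141) = 342011 + 1435481588191/17824950 = 7531810562641/17824950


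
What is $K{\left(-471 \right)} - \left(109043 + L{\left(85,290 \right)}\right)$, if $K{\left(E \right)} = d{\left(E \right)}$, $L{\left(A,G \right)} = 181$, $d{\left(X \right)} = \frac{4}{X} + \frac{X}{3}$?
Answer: $- \frac{51518455}{471} \approx -1.0938 \cdot 10^{5}$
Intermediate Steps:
$d{\left(X \right)} = \frac{4}{X} + \frac{X}{3}$ ($d{\left(X \right)} = \frac{4}{X} + X \frac{1}{3} = \frac{4}{X} + \frac{X}{3}$)
$K{\left(E \right)} = \frac{4}{E} + \frac{E}{3}$
$K{\left(-471 \right)} - \left(109043 + L{\left(85,290 \right)}\right) = \left(\frac{4}{-471} + \frac{1}{3} \left(-471\right)\right) - 109224 = \left(4 \left(- \frac{1}{471}\right) - 157\right) - 109224 = \left(- \frac{4}{471} - 157\right) - 109224 = - \frac{73951}{471} - 109224 = - \frac{51518455}{471}$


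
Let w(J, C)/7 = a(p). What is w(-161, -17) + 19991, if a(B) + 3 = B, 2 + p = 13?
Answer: 20047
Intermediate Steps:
p = 11 (p = -2 + 13 = 11)
a(B) = -3 + B
w(J, C) = 56 (w(J, C) = 7*(-3 + 11) = 7*8 = 56)
w(-161, -17) + 19991 = 56 + 19991 = 20047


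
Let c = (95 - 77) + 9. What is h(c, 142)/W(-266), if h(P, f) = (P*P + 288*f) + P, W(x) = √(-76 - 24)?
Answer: -20826*I/5 ≈ -4165.2*I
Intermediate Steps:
W(x) = 10*I (W(x) = √(-100) = 10*I)
c = 27 (c = 18 + 9 = 27)
h(P, f) = P + P² + 288*f (h(P, f) = (P² + 288*f) + P = P + P² + 288*f)
h(c, 142)/W(-266) = (27 + 27² + 288*142)/((10*I)) = (27 + 729 + 40896)*(-I/10) = 41652*(-I/10) = -20826*I/5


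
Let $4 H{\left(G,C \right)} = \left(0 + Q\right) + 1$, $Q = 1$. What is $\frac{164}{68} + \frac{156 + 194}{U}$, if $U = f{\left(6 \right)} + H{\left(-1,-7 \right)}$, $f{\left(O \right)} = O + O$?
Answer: $\frac{517}{17} \approx 30.412$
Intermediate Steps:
$f{\left(O \right)} = 2 O$
$H{\left(G,C \right)} = \frac{1}{2}$ ($H{\left(G,C \right)} = \frac{\left(0 + 1\right) + 1}{4} = \frac{1 + 1}{4} = \frac{1}{4} \cdot 2 = \frac{1}{2}$)
$U = \frac{25}{2}$ ($U = 2 \cdot 6 + \frac{1}{2} = 12 + \frac{1}{2} = \frac{25}{2} \approx 12.5$)
$\frac{164}{68} + \frac{156 + 194}{U} = \frac{164}{68} + \frac{156 + 194}{\frac{25}{2}} = 164 \cdot \frac{1}{68} + 350 \cdot \frac{2}{25} = \frac{41}{17} + 28 = \frac{517}{17}$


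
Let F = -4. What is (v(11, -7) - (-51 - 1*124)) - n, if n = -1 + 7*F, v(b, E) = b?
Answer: 215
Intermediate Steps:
n = -29 (n = -1 + 7*(-4) = -1 - 28 = -29)
(v(11, -7) - (-51 - 1*124)) - n = (11 - (-51 - 1*124)) - 1*(-29) = (11 - (-51 - 124)) + 29 = (11 - 1*(-175)) + 29 = (11 + 175) + 29 = 186 + 29 = 215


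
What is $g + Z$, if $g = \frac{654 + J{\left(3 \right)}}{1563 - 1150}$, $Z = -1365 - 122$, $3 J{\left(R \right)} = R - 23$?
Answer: $- \frac{1840451}{1239} \approx -1485.4$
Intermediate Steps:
$J{\left(R \right)} = - \frac{23}{3} + \frac{R}{3}$ ($J{\left(R \right)} = \frac{R - 23}{3} = \frac{-23 + R}{3} = - \frac{23}{3} + \frac{R}{3}$)
$Z = -1487$ ($Z = -1365 - 122 = -1487$)
$g = \frac{1942}{1239}$ ($g = \frac{654 + \left(- \frac{23}{3} + \frac{1}{3} \cdot 3\right)}{1563 - 1150} = \frac{654 + \left(- \frac{23}{3} + 1\right)}{413} = \left(654 - \frac{20}{3}\right) \frac{1}{413} = \frac{1942}{3} \cdot \frac{1}{413} = \frac{1942}{1239} \approx 1.5674$)
$g + Z = \frac{1942}{1239} - 1487 = - \frac{1840451}{1239}$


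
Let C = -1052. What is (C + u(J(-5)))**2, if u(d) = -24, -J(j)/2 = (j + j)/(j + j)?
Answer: 1157776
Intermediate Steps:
J(j) = -2 (J(j) = -2*(j + j)/(j + j) = -2*2*j/(2*j) = -2*2*j*1/(2*j) = -2*1 = -2)
(C + u(J(-5)))**2 = (-1052 - 24)**2 = (-1076)**2 = 1157776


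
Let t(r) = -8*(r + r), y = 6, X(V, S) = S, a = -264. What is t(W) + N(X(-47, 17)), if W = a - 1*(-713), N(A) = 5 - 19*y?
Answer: -7293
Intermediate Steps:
N(A) = -109 (N(A) = 5 - 19*6 = 5 - 114 = -109)
W = 449 (W = -264 - 1*(-713) = -264 + 713 = 449)
t(r) = -16*r
t(W) + N(X(-47, 17)) = -16*449 - 109 = -7184 - 109 = -7293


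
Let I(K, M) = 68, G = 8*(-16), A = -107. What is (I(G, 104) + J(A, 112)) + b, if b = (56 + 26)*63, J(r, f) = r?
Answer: 5127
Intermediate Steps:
b = 5166 (b = 82*63 = 5166)
G = -128
(I(G, 104) + J(A, 112)) + b = (68 - 107) + 5166 = -39 + 5166 = 5127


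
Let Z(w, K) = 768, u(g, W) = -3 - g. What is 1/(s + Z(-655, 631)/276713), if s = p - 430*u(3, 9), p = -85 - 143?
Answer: 276713/650829744 ≈ 0.00042517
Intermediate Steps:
p = -228
s = 2352 (s = -228 - 430*(-3 - 1*3) = -228 - 430*(-3 - 3) = -228 - 430*(-6) = -228 + 2580 = 2352)
1/(s + Z(-655, 631)/276713) = 1/(2352 + 768/276713) = 1/(650829744/276713) = 276713/650829744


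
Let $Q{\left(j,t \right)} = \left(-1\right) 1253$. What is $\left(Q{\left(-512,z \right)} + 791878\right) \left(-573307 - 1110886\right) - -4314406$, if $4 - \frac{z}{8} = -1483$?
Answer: $-1331560776219$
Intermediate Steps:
$z = 11896$ ($z = 32 - -11864 = 32 + 11864 = 11896$)
$Q{\left(j,t \right)} = -1253$
$\left(Q{\left(-512,z \right)} + 791878\right) \left(-573307 - 1110886\right) - -4314406 = \left(-1253 + 791878\right) \left(-573307 - 1110886\right) - -4314406 = 790625 \left(-1684193\right) + 4314406 = -1331565090625 + 4314406 = -1331560776219$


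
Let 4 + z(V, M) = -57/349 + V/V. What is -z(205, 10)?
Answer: 1104/349 ≈ 3.1633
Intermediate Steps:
z(V, M) = -1104/349 (z(V, M) = -4 + (-57/349 + V/V) = -4 + (-57*1/349 + 1) = -4 + (-57/349 + 1) = -4 + 292/349 = -1104/349)
-z(205, 10) = -1*(-1104/349) = 1104/349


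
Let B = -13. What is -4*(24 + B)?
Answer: -44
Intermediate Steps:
-4*(24 + B) = -4*(24 - 13) = -4*11 = -44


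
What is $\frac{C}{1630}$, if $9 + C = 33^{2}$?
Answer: $\frac{108}{163} \approx 0.66258$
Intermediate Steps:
$C = 1080$ ($C = -9 + 33^{2} = -9 + 1089 = 1080$)
$\frac{C}{1630} = \frac{1080}{1630} = 1080 \cdot \frac{1}{1630} = \frac{108}{163}$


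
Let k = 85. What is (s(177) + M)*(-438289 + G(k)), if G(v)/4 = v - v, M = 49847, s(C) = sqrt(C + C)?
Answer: -21847391783 - 438289*sqrt(354) ≈ -2.1856e+10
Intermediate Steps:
s(C) = sqrt(2)*sqrt(C) (s(C) = sqrt(2*C) = sqrt(2)*sqrt(C))
G(v) = 0 (G(v) = 4*(v - v) = 4*0 = 0)
(s(177) + M)*(-438289 + G(k)) = (sqrt(2)*sqrt(177) + 49847)*(-438289 + 0) = (sqrt(354) + 49847)*(-438289) = (49847 + sqrt(354))*(-438289) = -21847391783 - 438289*sqrt(354)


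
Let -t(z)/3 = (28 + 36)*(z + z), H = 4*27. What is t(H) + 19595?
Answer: -21877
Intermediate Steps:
H = 108
t(z) = -384*z (t(z) = -3*(28 + 36)*(z + z) = -192*2*z = -384*z)
t(H) + 19595 = -384*108 + 19595 = -41472 + 19595 = -21877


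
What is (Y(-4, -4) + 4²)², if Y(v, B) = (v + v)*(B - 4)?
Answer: 6400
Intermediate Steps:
Y(v, B) = 2*v*(-4 + B) (Y(v, B) = (2*v)*(-4 + B) = 2*v*(-4 + B))
(Y(-4, -4) + 4²)² = (2*(-4)*(-4 - 4) + 4²)² = (2*(-4)*(-8) + 16)² = (64 + 16)² = 80² = 6400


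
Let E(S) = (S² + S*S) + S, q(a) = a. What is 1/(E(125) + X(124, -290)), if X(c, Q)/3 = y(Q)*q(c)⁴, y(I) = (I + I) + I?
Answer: -1/617059759985 ≈ -1.6206e-12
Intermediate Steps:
y(I) = 3*I (y(I) = 2*I + I = 3*I)
E(S) = S + 2*S² (E(S) = (S² + S²) + S = 2*S² + S = S + 2*S²)
X(c, Q) = 9*Q*c⁴ (X(c, Q) = 3*((3*Q)*c⁴) = 3*(3*Q*c⁴) = 9*Q*c⁴)
1/(E(125) + X(124, -290)) = 1/(125*(1 + 2*125) + 9*(-290)*124⁴) = 1/(125*(1 + 250) + 9*(-290)*236421376) = 1/(125*251 - 617059791360) = 1/(31375 - 617059791360) = 1/(-617059759985) = -1/617059759985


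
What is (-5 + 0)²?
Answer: 25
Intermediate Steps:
(-5 + 0)² = (-5)² = 25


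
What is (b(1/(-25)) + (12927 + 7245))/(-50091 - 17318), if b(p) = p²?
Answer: -12607501/42130625 ≈ -0.29925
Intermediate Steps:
(b(1/(-25)) + (12927 + 7245))/(-50091 - 17318) = ((1/(-25))² + (12927 + 7245))/(-50091 - 17318) = ((-1/25)² + 20172)/(-67409) = (1/625 + 20172)*(-1/67409) = (12607501/625)*(-1/67409) = -12607501/42130625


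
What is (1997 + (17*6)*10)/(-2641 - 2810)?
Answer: -3017/5451 ≈ -0.55348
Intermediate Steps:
(1997 + (17*6)*10)/(-2641 - 2810) = (1997 + 102*10)/(-5451) = (1997 + 1020)*(-1/5451) = 3017*(-1/5451) = -3017/5451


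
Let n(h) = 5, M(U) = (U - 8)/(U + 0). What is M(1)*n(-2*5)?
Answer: -35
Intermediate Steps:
M(U) = (-8 + U)/U
M(1)*n(-2*5) = ((-8 + 1)/1)*5 = (1*(-7))*5 = -7*5 = -35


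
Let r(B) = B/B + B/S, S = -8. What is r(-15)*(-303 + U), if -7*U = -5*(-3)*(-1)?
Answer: -24219/28 ≈ -864.96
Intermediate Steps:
U = 15/7 (U = -(-5*(-3))*(-1)/7 = -15*(-1)/7 = -⅐*(-15) = 15/7 ≈ 2.1429)
r(B) = 1 - B/8 (r(B) = B/B + B/(-8) = 1 + B*(-⅛) = 1 - B/8)
r(-15)*(-303 + U) = (1 - ⅛*(-15))*(-303 + 15/7) = (1 + 15/8)*(-2106/7) = (23/8)*(-2106/7) = -24219/28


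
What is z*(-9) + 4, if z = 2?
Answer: -14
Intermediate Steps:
z*(-9) + 4 = 2*(-9) + 4 = -18 + 4 = -14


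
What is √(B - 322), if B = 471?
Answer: √149 ≈ 12.207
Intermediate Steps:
√(B - 322) = √(471 - 322) = √149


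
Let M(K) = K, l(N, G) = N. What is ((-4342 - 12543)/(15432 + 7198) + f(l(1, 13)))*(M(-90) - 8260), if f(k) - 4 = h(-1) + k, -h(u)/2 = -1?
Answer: -118173375/2263 ≈ -52220.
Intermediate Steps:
h(u) = 2 (h(u) = -2*(-1) = 2)
f(k) = 6 + k (f(k) = 4 + (2 + k) = 6 + k)
((-4342 - 12543)/(15432 + 7198) + f(l(1, 13)))*(M(-90) - 8260) = ((-4342 - 12543)/(15432 + 7198) + (6 + 1))*(-90 - 8260) = (-16885/22630 + 7)*(-8350) = (-16885*1/22630 + 7)*(-8350) = (-3377/4526 + 7)*(-8350) = (28305/4526)*(-8350) = -118173375/2263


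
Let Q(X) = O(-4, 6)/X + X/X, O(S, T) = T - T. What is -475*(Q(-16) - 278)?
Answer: 131575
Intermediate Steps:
O(S, T) = 0
Q(X) = 1 (Q(X) = 0/X + X/X = 0 + 1 = 1)
-475*(Q(-16) - 278) = -475*(1 - 278) = -475*(-277) = 131575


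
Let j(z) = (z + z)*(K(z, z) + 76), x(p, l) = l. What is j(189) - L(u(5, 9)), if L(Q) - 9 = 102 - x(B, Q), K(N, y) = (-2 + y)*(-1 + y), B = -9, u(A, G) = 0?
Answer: 13317585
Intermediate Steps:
K(N, y) = (-1 + y)*(-2 + y)
j(z) = 2*z*(78 + z² - 3*z) (j(z) = (z + z)*((2 + z² - 3*z) + 76) = (2*z)*(78 + z² - 3*z) = 2*z*(78 + z² - 3*z))
L(Q) = 111 - Q (L(Q) = 9 + (102 - Q) = 111 - Q)
j(189) - L(u(5, 9)) = 2*189*(78 + 189² - 3*189) - (111 - 1*0) = 2*189*(78 + 35721 - 567) - (111 + 0) = 2*189*35232 - 1*111 = 13317696 - 111 = 13317585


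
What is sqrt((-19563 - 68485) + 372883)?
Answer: sqrt(284835) ≈ 533.70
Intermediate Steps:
sqrt((-19563 - 68485) + 372883) = sqrt(-88048 + 372883) = sqrt(284835)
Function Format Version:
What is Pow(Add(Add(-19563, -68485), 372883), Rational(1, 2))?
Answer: Pow(284835, Rational(1, 2)) ≈ 533.70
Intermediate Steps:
Pow(Add(Add(-19563, -68485), 372883), Rational(1, 2)) = Pow(Add(-88048, 372883), Rational(1, 2)) = Pow(284835, Rational(1, 2))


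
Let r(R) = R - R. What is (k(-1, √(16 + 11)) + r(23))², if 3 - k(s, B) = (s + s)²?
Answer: 1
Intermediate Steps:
r(R) = 0
k(s, B) = 3 - 4*s² (k(s, B) = 3 - (s + s)² = 3 - (2*s)² = 3 - 4*s²)
(k(-1, √(16 + 11)) + r(23))² = ((3 - 4*(-1)²) + 0)² = ((3 - 4*1) + 0)² = ((3 - 4) + 0)² = (-1 + 0)² = (-1)² = 1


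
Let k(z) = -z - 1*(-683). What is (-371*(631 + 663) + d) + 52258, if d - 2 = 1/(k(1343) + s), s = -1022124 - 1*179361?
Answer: -514294461031/1202145 ≈ -4.2781e+5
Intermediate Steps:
s = -1201485 (s = -1022124 - 179361 = -1201485)
k(z) = 683 - z (k(z) = -z + 683 = 683 - z)
d = 2404289/1202145 (d = 2 + 1/((683 - 1*1343) - 1201485) = 2 + 1/((683 - 1343) - 1201485) = 2 + 1/(-660 - 1201485) = 2 + 1/(-1202145) = 2 - 1/1202145 = 2404289/1202145 ≈ 2.0000)
(-371*(631 + 663) + d) + 52258 = (-371*(631 + 663) + 2404289/1202145) + 52258 = (-371*1294 + 2404289/1202145) + 52258 = (-480074 + 2404289/1202145) + 52258 = -577116154441/1202145 + 52258 = -514294461031/1202145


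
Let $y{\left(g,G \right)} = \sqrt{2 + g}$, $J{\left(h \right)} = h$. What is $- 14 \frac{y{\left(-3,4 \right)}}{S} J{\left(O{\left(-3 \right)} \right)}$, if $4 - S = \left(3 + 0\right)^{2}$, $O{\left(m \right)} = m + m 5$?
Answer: $- \frac{252 i}{5} \approx - 50.4 i$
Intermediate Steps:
$O{\left(m \right)} = 6 m$ ($O{\left(m \right)} = m + 5 m = 6 m$)
$S = -5$ ($S = 4 - \left(3 + 0\right)^{2} = 4 - 3^{2} = 4 - 9 = -5$)
$- 14 \frac{y{\left(-3,4 \right)}}{S} J{\left(O{\left(-3 \right)} \right)} = - 14 \frac{\sqrt{2 - 3}}{-5} \cdot 6 \left(-3\right) = - 14 \sqrt{-1} \left(- \frac{1}{5}\right) \left(-18\right) = - 14 i \left(- \frac{1}{5}\right) \left(-18\right) = - 14 \left(- \frac{i}{5}\right) \left(-18\right) = \frac{14 i}{5} \left(-18\right) = - \frac{252 i}{5}$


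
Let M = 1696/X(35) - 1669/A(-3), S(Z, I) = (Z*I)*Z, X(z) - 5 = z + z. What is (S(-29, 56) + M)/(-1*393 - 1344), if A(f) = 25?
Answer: -3528889/130275 ≈ -27.088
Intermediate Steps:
X(z) = 5 + 2*z (X(z) = 5 + (z + z) = 5 + 2*z)
S(Z, I) = I*Z² (S(Z, I) = (I*Z)*Z = I*Z²)
M = -3311/75 (M = 1696/(5 + 2*35) - 1669/25 = 1696/(5 + 70) - 1669*1/25 = 1696/75 - 1669/25 = -3311/75 ≈ -44.147)
(S(-29, 56) + M)/(-1*393 - 1344) = (56*(-29)² - 3311/75)/(-1*393 - 1344) = (56*841 - 3311/75)/(-393 - 1344) = (47096 - 3311/75)/(-1737) = (3528889/75)*(-1/1737) = -3528889/130275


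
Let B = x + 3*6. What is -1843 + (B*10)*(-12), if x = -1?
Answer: -3883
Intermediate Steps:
B = 17 (B = -1 + 3*6 = -1 + 18 = 17)
-1843 + (B*10)*(-12) = -1843 + (17*10)*(-12) = -1843 + 170*(-12) = -1843 - 2040 = -3883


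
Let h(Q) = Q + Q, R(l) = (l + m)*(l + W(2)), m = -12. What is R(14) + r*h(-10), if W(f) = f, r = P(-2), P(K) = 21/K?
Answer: 242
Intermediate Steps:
r = -21/2 (r = 21/(-2) = 21*(-1/2) = -21/2 ≈ -10.500)
R(l) = (-12 + l)*(2 + l) (R(l) = (l - 12)*(l + 2) = (-12 + l)*(2 + l))
h(Q) = 2*Q
R(14) + r*h(-10) = (-24 + 14**2 - 10*14) - 21*(-10) = (-24 + 196 - 140) - 21/2*(-20) = 32 + 210 = 242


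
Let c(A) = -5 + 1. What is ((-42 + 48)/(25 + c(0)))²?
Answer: 4/49 ≈ 0.081633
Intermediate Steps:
c(A) = -4
((-42 + 48)/(25 + c(0)))² = ((-42 + 48)/(25 - 4))² = (6/21)² = (6*(1/21))² = (2/7)² = 4/49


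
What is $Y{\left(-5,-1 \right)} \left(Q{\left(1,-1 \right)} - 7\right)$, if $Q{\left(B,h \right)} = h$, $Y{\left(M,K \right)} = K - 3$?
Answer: $32$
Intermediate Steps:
$Y{\left(M,K \right)} = -3 + K$
$Y{\left(-5,-1 \right)} \left(Q{\left(1,-1 \right)} - 7\right) = \left(-3 - 1\right) \left(-1 - 7\right) = \left(-4\right) \left(-8\right) = 32$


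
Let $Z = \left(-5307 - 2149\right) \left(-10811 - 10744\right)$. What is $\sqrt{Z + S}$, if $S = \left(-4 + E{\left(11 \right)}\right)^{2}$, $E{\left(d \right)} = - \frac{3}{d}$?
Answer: $\frac{\sqrt{19446405889}}{11} \approx 12677.0$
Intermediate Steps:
$S = \frac{2209}{121}$ ($S = \left(-4 - \frac{3}{11}\right)^{2} = \left(- \frac{47}{11}\right)^{2} = \frac{2209}{121} \approx 18.256$)
$Z = 160714080$ ($Z = \left(-7456\right) \left(-21555\right) = 160714080$)
$\sqrt{Z + S} = \sqrt{160714080 + \frac{2209}{121}} = \sqrt{\frac{19446405889}{121}} = \frac{\sqrt{19446405889}}{11}$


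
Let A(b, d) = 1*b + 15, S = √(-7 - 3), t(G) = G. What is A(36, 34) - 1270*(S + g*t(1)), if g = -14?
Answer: 17831 - 1270*I*√10 ≈ 17831.0 - 4016.1*I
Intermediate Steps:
S = I*√10 (S = √(-10) = I*√10 ≈ 3.1623*I)
A(b, d) = 15 + b (A(b, d) = b + 15 = 15 + b)
A(36, 34) - 1270*(S + g*t(1)) = (15 + 36) - 1270*(I*√10 - 14*1) = 51 - 1270*(I*√10 - 14) = 51 - 1270*(-14 + I*√10) = 51 + (17780 - 1270*I*√10) = 17831 - 1270*I*√10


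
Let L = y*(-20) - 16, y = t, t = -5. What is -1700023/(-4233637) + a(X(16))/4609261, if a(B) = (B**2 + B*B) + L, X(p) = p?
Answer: 7838372960655/19513937912257 ≈ 0.40168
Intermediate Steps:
y = -5
L = 84 (L = -5*(-20) - 16 = 100 - 16 = 84)
a(B) = 84 + 2*B**2 (a(B) = (B**2 + B*B) + 84 = (B**2 + B**2) + 84 = 2*B**2 + 84 = 84 + 2*B**2)
-1700023/(-4233637) + a(X(16))/4609261 = -1700023/(-4233637) + (84 + 2*16**2)/4609261 = -1700023*(-1/4233637) + (84 + 2*256)*(1/4609261) = 1700023/4233637 + (84 + 512)*(1/4609261) = 1700023/4233637 + 596*(1/4609261) = 1700023/4233637 + 596/4609261 = 7838372960655/19513937912257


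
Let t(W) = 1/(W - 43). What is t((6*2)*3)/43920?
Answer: -1/307440 ≈ -3.2527e-6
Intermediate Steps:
t(W) = 1/(-43 + W)
t((6*2)*3)/43920 = 1/(-43 + (6*2)*3*43920) = (1/43920)/(-43 + 12*3) = (1/43920)/(-43 + 36) = (1/43920)/(-7) = -⅐*1/43920 = -1/307440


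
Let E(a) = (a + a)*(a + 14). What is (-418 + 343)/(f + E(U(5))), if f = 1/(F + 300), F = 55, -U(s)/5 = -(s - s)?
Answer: -26625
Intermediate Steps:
U(s) = 0 (U(s) = -(-5)*(s - s) = -(-5)*0 = -5*0 = 0)
E(a) = 2*a*(14 + a) (E(a) = (2*a)*(14 + a) = 2*a*(14 + a))
f = 1/355 (f = 1/(55 + 300) = 1/355 ≈ 0.0028169)
(-418 + 343)/(f + E(U(5))) = (-418 + 343)/(1/355 + 2*0*(14 + 0)) = -75/(1/355 + 2*0*14) = -75/(1/355 + 0) = -75/1/355 = -75*355 = -26625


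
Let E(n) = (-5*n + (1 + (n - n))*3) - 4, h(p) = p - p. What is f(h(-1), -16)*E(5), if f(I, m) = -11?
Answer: 286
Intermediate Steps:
h(p) = 0
E(n) = -1 - 5*n (E(n) = (-5*n + (1 + 0)*3) - 4 = (-5*n + 1*3) - 4 = (-5*n + 3) - 4 = (3 - 5*n) - 4 = -1 - 5*n)
f(h(-1), -16)*E(5) = -11*(-1 - 5*5) = -11*(-1 - 25) = -11*(-26) = 286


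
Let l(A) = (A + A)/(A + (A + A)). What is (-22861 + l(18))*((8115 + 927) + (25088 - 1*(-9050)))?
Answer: -2961327580/3 ≈ -9.8711e+8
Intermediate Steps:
l(A) = ⅔ (l(A) = (2*A)/(A + 2*A) = (2*A)/((3*A)) = (2*A)*(1/(3*A)) = ⅔)
(-22861 + l(18))*((8115 + 927) + (25088 - 1*(-9050))) = (-22861 + ⅔)*((8115 + 927) + (25088 - 1*(-9050))) = -68581*(9042 + (25088 + 9050))/3 = -68581*(9042 + 34138)/3 = -68581/3*43180 = -2961327580/3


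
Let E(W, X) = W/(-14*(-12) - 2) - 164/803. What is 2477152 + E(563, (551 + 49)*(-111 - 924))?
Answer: 330199832161/133298 ≈ 2.4772e+6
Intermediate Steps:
E(W, X) = -164/803 + W/166 (E(W, X) = W/(168 - 2) - 164*1/803 = W/166 - 164/803 = -164/803 + W/166)
2477152 + E(563, (551 + 49)*(-111 - 924)) = 2477152 + (-164/803 + (1/166)*563) = 2477152 + (-164/803 + 563/166) = 2477152 + 424865/133298 = 330199832161/133298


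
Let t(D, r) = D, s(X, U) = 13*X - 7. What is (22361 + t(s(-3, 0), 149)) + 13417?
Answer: 35732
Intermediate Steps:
s(X, U) = -7 + 13*X
(22361 + t(s(-3, 0), 149)) + 13417 = (22361 + (-7 + 13*(-3))) + 13417 = (22361 + (-7 - 39)) + 13417 = (22361 - 46) + 13417 = 22315 + 13417 = 35732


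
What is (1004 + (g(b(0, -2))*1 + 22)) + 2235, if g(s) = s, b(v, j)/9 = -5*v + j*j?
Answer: 3297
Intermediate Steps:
b(v, j) = -45*v + 9*j² (b(v, j) = 9*(-5*v + j*j) = 9*(-5*v + j²) = 9*(j² - 5*v) = -45*v + 9*j²)
(1004 + (g(b(0, -2))*1 + 22)) + 2235 = (1004 + ((-45*0 + 9*(-2)²)*1 + 22)) + 2235 = (1004 + ((0 + 9*4)*1 + 22)) + 2235 = (1004 + ((0 + 36)*1 + 22)) + 2235 = (1004 + (36*1 + 22)) + 2235 = (1004 + (36 + 22)) + 2235 = (1004 + 58) + 2235 = 1062 + 2235 = 3297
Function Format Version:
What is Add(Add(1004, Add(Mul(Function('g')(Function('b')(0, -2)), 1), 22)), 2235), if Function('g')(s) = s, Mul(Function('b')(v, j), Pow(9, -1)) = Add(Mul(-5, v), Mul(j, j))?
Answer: 3297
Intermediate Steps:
Function('b')(v, j) = Add(Mul(-45, v), Mul(9, Pow(j, 2))) (Function('b')(v, j) = Mul(9, Add(Mul(-5, v), Mul(j, j))) = Mul(9, Add(Mul(-5, v), Pow(j, 2))) = Mul(9, Add(Pow(j, 2), Mul(-5, v))) = Add(Mul(-45, v), Mul(9, Pow(j, 2))))
Add(Add(1004, Add(Mul(Function('g')(Function('b')(0, -2)), 1), 22)), 2235) = Add(Add(1004, Add(Mul(Add(Mul(-45, 0), Mul(9, Pow(-2, 2))), 1), 22)), 2235) = Add(Add(1004, Add(Mul(Add(0, Mul(9, 4)), 1), 22)), 2235) = Add(Add(1004, Add(Mul(Add(0, 36), 1), 22)), 2235) = Add(Add(1004, Add(Mul(36, 1), 22)), 2235) = Add(Add(1004, Add(36, 22)), 2235) = Add(Add(1004, 58), 2235) = Add(1062, 2235) = 3297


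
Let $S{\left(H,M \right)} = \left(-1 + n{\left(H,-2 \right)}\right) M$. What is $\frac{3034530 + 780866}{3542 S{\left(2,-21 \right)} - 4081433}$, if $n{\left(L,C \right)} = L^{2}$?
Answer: $- \frac{3815396}{4304579} \approx -0.88636$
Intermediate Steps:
$S{\left(H,M \right)} = M \left(-1 + H^{2}\right)$ ($S{\left(H,M \right)} = \left(-1 + H^{2}\right) M = M \left(-1 + H^{2}\right)$)
$\frac{3034530 + 780866}{3542 S{\left(2,-21 \right)} - 4081433} = \frac{3034530 + 780866}{3542 \left(- 21 \left(-1 + 2^{2}\right)\right) - 4081433} = \frac{3815396}{3542 \left(- 21 \left(-1 + 4\right)\right) - 4081433} = \frac{3815396}{3542 \left(\left(-21\right) 3\right) - 4081433} = \frac{3815396}{3542 \left(-63\right) - 4081433} = \frac{3815396}{-223146 - 4081433} = \frac{3815396}{-4304579} = 3815396 \left(- \frac{1}{4304579}\right) = - \frac{3815396}{4304579}$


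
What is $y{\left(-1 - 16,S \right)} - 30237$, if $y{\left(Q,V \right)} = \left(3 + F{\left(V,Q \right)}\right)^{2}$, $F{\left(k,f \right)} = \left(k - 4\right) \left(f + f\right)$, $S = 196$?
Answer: $42545388$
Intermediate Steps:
$F{\left(k,f \right)} = 2 f \left(-4 + k\right)$ ($F{\left(k,f \right)} = \left(-4 + k\right) 2 f = 2 f \left(-4 + k\right)$)
$y{\left(Q,V \right)} = \left(3 + 2 Q \left(-4 + V\right)\right)^{2}$
$y{\left(-1 - 16,S \right)} - 30237 = \left(3 + 2 \left(-1 - 16\right) \left(-4 + 196\right)\right)^{2} - 30237 = \left(3 + 2 \left(-1 - 16\right) 192\right)^{2} - 30237 = \left(3 + 2 \left(-17\right) 192\right)^{2} - 30237 = \left(3 - 6528\right)^{2} - 30237 = \left(-6525\right)^{2} - 30237 = 42575625 - 30237 = 42545388$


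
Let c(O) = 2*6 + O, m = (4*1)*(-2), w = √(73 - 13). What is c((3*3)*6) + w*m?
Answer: 66 - 16*√15 ≈ 4.0323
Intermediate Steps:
w = 2*√15 (w = √60 = 2*√15 ≈ 7.7460)
m = -8 (m = 4*(-2) = -8)
c(O) = 12 + O
c((3*3)*6) + w*m = (12 + (3*3)*6) + (2*√15)*(-8) = (12 + 9*6) - 16*√15 = (12 + 54) - 16*√15 = 66 - 16*√15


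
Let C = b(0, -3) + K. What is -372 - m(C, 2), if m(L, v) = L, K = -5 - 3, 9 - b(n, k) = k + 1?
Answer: -375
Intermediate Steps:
b(n, k) = 8 - k (b(n, k) = 9 - (k + 1) = 9 - (1 + k) = 9 + (-1 - k) = 8 - k)
K = -8
C = 3 (C = (8 - 1*(-3)) - 8 = (8 + 3) - 8 = 11 - 8 = 3)
-372 - m(C, 2) = -372 - 1*3 = -372 - 3 = -375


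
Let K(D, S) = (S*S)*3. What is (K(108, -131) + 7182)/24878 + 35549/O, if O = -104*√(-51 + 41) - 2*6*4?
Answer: -1124070453/85878856 + 462137*I*√10/13808 ≈ -13.089 + 105.84*I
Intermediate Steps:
K(D, S) = 3*S² (K(D, S) = S²*3 = 3*S²)
O = -48 - 104*I*√10 (O = -104*I*√10 - 12*4 = -104*I*√10 - 48 = -48 - 104*I*√10 ≈ -48.0 - 328.88*I)
(K(108, -131) + 7182)/24878 + 35549/O = (3*(-131)² + 7182)/24878 + 35549/(-48 - 104*I*√10) = (3*17161 + 7182)*(1/24878) + 35549/(-48 - 104*I*√10) = (51483 + 7182)*(1/24878) + 35549/(-48 - 104*I*√10) = 58665*(1/24878) + 35549/(-48 - 104*I*√10) = 58665/24878 + 35549/(-48 - 104*I*√10)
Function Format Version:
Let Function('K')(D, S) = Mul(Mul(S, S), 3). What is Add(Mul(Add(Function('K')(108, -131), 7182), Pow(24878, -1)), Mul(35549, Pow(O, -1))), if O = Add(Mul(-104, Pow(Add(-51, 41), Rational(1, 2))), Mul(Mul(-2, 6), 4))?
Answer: Add(Rational(-1124070453, 85878856), Mul(Rational(462137, 13808), I, Pow(10, Rational(1, 2)))) ≈ Add(-13.089, Mul(105.84, I))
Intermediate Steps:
Function('K')(D, S) = Mul(3, Pow(S, 2)) (Function('K')(D, S) = Mul(Pow(S, 2), 3) = Mul(3, Pow(S, 2)))
O = Add(-48, Mul(-104, I, Pow(10, Rational(1, 2)))) (O = Add(Mul(-104, Pow(-10, Rational(1, 2))), Mul(-12, 4)) = Add(Mul(-104, Mul(I, Pow(10, Rational(1, 2)))), -48) = Add(Mul(-104, I, Pow(10, Rational(1, 2))), -48) = Add(-48, Mul(-104, I, Pow(10, Rational(1, 2)))) ≈ Add(-48.000, Mul(-328.88, I)))
Add(Mul(Add(Function('K')(108, -131), 7182), Pow(24878, -1)), Mul(35549, Pow(O, -1))) = Add(Mul(Add(Mul(3, Pow(-131, 2)), 7182), Pow(24878, -1)), Mul(35549, Pow(Add(-48, Mul(-104, I, Pow(10, Rational(1, 2)))), -1))) = Add(Mul(Add(Mul(3, 17161), 7182), Rational(1, 24878)), Mul(35549, Pow(Add(-48, Mul(-104, I, Pow(10, Rational(1, 2)))), -1))) = Add(Mul(Add(51483, 7182), Rational(1, 24878)), Mul(35549, Pow(Add(-48, Mul(-104, I, Pow(10, Rational(1, 2)))), -1))) = Add(Mul(58665, Rational(1, 24878)), Mul(35549, Pow(Add(-48, Mul(-104, I, Pow(10, Rational(1, 2)))), -1))) = Add(Rational(58665, 24878), Mul(35549, Pow(Add(-48, Mul(-104, I, Pow(10, Rational(1, 2)))), -1)))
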